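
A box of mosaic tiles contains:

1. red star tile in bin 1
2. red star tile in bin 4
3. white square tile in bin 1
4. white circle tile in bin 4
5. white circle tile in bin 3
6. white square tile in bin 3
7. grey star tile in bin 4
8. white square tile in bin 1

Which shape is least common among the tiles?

circle

Counts by shape: star 3, square 3, circle 2.
The minimum is 2, held uniquely by circle.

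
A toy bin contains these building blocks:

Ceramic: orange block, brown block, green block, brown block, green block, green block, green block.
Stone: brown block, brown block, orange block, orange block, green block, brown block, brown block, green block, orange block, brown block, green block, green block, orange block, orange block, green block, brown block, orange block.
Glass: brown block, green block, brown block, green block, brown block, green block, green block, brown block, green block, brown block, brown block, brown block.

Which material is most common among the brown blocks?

glass

Counts by material (restricted to brown blocks): glass 7, stone 6, ceramic 2.
The maximum is 7, held uniquely by glass.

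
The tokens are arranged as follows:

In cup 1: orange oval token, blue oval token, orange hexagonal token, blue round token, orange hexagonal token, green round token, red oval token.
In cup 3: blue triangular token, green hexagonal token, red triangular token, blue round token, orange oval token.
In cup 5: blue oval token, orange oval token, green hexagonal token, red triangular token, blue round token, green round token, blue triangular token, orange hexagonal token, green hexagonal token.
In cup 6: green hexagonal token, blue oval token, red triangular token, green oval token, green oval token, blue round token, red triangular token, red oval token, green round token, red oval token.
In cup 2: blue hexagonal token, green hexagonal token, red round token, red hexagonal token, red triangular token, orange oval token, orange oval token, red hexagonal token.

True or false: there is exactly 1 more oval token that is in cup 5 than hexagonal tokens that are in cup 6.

There are 2 oval tokens in cup 5.
There is 1 hexagonal token in cup 6.
The claim requires 2 − 1 (= 1) to equal 1, which holds.

True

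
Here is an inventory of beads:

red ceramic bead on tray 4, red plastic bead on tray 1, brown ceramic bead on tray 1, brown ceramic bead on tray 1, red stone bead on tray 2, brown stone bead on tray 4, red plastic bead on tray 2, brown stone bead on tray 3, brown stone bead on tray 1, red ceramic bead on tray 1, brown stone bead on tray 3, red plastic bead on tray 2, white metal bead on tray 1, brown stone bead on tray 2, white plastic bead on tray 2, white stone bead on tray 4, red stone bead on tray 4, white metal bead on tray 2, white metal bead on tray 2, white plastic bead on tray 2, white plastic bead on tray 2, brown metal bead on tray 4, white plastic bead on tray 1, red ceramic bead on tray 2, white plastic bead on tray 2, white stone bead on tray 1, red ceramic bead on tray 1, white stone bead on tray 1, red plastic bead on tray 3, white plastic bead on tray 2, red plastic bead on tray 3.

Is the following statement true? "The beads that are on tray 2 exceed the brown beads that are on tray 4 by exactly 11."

|beads on tray 2| = 12.
|brown beads on tray 4| = 2.
The claim requires 12 − 2 (= 10) to equal 11, which does not hold.

False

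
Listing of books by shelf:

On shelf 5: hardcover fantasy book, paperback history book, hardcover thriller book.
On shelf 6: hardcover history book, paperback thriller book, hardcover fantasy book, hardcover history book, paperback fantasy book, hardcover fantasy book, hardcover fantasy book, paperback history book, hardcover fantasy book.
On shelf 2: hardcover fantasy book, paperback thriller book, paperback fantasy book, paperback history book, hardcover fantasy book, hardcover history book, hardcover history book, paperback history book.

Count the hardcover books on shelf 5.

2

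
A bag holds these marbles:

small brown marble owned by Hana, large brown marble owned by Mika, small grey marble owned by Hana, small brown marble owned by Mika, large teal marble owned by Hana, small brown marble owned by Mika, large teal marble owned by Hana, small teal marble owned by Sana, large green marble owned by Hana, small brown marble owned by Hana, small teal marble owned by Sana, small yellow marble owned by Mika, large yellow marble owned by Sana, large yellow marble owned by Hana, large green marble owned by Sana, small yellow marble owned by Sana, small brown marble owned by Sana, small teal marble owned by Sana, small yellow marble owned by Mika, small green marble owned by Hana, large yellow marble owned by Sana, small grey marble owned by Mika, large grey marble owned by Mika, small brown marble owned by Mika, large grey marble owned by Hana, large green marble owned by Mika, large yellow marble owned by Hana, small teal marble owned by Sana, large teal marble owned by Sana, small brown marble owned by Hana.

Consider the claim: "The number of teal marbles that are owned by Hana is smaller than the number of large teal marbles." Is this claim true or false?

Count of teal marbles owned by Hana: 2.
There are 3 large teal marbles.
The claim requires 2 < 3, which holds.

True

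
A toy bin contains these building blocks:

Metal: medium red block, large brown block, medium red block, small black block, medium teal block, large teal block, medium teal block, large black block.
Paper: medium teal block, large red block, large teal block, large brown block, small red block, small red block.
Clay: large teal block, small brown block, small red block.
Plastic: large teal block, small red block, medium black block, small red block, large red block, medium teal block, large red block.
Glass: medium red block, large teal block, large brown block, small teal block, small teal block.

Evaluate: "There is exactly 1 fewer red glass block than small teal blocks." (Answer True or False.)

True

red glass blocks: 1.
small teal blocks: 2.
The claim requires 2 − 1 (= 1) to equal 1, which holds.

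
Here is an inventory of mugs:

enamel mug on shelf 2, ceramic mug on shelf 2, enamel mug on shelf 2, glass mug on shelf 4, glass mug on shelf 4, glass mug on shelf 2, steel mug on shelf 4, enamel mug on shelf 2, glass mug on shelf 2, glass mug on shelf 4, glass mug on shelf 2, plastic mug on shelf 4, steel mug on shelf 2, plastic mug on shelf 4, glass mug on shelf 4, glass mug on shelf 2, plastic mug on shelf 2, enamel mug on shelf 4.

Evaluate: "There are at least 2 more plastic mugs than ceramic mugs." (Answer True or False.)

True

|plastic mugs| = 3.
|ceramic mugs| = 1.
The claim requires 3 − 1 = 2 ≥ 2, which holds.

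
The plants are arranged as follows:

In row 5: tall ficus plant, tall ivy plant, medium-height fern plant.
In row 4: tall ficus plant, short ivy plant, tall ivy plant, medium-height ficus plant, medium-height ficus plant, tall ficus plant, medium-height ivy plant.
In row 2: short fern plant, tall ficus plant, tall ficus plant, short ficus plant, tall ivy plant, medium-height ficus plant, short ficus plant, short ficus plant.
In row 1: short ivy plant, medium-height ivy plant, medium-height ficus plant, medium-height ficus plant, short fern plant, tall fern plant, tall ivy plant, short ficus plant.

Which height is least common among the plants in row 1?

Counts by height (restricted to plants in row 1): short 3, medium-height 3, tall 2.
The minimum is 2, held uniquely by tall.

tall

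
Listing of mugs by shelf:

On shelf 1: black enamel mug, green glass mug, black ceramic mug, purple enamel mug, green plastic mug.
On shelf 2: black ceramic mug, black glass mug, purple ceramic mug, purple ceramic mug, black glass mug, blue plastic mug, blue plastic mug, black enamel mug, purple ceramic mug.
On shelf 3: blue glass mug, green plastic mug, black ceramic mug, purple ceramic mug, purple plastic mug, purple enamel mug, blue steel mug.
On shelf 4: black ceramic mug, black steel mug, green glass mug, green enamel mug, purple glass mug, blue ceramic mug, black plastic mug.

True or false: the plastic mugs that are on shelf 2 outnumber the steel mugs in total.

There are 2 plastic mugs on shelf 2.
There are 2 steel mugs.
The claim requires 2 > 2, which does not hold.

False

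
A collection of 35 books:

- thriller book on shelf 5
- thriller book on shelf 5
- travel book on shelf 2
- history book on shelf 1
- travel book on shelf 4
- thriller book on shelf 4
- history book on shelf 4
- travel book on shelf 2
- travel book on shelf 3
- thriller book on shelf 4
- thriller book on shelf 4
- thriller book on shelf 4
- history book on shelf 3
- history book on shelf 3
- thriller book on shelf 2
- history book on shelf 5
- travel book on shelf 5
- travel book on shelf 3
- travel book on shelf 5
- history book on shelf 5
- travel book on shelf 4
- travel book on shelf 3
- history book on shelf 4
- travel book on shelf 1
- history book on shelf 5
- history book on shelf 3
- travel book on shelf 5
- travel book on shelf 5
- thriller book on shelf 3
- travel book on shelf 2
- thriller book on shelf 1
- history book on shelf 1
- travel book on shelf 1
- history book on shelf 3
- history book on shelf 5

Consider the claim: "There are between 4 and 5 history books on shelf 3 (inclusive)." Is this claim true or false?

There are 4 history books on shelf 3.
The claim requires 4 ≤ 4 ≤ 5, which holds.

True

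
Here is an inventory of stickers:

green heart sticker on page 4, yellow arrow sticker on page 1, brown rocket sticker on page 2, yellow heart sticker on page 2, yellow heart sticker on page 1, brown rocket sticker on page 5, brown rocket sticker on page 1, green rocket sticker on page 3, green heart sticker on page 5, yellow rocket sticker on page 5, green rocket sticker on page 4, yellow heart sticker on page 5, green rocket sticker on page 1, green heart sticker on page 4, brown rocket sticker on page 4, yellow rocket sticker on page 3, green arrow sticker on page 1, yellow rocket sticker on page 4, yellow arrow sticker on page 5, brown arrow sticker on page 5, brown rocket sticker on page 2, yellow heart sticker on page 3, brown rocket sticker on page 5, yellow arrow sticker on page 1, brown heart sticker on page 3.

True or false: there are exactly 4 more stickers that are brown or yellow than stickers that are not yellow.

|stickers that are brown or yellow| = 18.
|stickers that are not yellow| = 15.
The claim requires 18 − 15 (= 3) to equal 4, which does not hold.

False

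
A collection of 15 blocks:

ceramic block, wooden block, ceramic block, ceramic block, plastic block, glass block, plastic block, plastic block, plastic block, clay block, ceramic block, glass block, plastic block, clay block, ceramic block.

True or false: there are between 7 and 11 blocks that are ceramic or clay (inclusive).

There are 7 blocks that are ceramic or clay.
The claim requires 7 ≤ 7 ≤ 11, which holds.

True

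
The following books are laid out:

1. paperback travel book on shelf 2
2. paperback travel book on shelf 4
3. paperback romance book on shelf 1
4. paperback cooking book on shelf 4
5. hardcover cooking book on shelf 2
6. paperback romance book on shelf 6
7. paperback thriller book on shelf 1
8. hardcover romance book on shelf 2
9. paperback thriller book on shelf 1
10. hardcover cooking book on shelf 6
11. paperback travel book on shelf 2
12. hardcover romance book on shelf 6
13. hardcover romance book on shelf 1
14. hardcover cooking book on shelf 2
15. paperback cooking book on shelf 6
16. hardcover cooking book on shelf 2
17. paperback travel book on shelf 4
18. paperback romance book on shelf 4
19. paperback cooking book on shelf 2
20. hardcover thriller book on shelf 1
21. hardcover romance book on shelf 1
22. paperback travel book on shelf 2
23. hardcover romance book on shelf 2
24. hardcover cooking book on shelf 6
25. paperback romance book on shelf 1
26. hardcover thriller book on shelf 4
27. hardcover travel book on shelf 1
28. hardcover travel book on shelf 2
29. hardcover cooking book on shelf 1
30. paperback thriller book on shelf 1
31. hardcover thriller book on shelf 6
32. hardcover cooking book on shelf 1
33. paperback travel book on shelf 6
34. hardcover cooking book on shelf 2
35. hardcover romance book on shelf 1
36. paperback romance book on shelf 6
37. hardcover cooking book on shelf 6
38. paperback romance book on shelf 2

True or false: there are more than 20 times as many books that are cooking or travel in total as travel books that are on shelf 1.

False

books that are cooking or travel: 20.
travel books on shelf 1: 1.
The claim requires 20 > 20 × 1 = 20, which does not hold.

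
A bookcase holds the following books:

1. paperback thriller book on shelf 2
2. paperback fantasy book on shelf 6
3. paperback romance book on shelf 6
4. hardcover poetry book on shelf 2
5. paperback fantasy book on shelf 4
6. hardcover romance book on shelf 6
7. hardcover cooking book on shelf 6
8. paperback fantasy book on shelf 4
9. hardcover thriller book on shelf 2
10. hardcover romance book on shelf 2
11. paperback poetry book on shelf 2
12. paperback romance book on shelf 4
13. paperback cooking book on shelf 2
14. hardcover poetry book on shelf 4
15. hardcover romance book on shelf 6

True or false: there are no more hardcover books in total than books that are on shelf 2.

hardcover books: 7.
books on shelf 2: 6.
The claim requires 7 ≤ 6, which does not hold.

False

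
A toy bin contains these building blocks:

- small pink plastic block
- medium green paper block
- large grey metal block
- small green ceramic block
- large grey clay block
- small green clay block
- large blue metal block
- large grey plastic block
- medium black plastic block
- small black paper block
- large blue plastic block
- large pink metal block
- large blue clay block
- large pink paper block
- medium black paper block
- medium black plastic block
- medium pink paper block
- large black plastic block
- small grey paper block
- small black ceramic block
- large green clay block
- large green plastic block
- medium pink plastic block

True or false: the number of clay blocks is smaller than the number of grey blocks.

False

|clay blocks| = 4.
|grey blocks| = 4.
The claim requires 4 < 4, which does not hold.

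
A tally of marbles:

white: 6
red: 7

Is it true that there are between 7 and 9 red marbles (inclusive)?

red marbles: 7.
The claim requires 7 ≤ 7 ≤ 9, which holds.

True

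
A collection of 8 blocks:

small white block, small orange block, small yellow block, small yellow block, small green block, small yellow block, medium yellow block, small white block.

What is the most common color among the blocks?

yellow

Counts by color: yellow 4, white 2, orange 1, green 1.
The maximum is 4, held uniquely by yellow.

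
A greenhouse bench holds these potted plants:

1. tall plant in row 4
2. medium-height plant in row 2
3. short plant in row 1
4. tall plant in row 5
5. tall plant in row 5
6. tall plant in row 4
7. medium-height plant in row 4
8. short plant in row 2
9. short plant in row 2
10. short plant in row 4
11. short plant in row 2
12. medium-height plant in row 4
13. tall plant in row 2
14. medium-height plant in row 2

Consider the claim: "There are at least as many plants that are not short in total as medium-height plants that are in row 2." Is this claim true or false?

There are 9 plants that are not short.
There are 2 medium-height plants in row 2.
The claim requires 9 ≥ 2, which holds.

True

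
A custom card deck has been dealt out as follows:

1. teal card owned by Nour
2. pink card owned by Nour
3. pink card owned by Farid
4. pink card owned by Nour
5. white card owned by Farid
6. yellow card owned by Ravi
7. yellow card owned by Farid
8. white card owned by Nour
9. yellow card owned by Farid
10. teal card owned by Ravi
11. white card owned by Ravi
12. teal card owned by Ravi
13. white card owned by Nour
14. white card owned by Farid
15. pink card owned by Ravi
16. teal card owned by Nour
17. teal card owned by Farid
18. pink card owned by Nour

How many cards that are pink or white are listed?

pink: 5; white: 5; together 5 + 5 = 10.

10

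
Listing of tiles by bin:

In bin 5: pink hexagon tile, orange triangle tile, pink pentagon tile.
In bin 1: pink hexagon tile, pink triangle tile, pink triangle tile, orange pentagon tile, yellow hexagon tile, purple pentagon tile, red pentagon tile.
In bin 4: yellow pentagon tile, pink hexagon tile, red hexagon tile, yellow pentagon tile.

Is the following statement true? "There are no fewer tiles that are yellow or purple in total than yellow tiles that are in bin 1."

There are 4 tiles that are yellow or purple.
There is 1 yellow tile in bin 1.
The claim requires 4 ≥ 1, which holds.

True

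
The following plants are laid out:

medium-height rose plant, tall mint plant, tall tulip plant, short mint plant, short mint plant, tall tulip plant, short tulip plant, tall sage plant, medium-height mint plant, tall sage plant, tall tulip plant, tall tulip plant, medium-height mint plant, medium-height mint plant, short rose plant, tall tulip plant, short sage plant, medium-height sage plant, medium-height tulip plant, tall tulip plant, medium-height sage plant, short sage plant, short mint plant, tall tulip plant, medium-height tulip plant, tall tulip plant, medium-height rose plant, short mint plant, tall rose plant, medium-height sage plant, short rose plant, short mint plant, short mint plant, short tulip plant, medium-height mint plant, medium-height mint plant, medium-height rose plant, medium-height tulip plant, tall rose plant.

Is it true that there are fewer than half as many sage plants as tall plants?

False

There are 7 sage plants.
There are 13 tall plants.
The claim requires 2 × 7 = 14 < 13, which does not hold.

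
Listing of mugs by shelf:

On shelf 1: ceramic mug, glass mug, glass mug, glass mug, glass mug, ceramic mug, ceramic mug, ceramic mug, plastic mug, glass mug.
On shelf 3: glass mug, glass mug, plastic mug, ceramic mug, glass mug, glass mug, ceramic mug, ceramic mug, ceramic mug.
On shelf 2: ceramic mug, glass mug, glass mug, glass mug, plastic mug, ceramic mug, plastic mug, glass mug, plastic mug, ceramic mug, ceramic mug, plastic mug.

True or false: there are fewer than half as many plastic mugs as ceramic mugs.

|plastic mugs| = 6.
|ceramic mugs| = 12.
The claim requires 2 × 6 = 12 < 12, which does not hold.

False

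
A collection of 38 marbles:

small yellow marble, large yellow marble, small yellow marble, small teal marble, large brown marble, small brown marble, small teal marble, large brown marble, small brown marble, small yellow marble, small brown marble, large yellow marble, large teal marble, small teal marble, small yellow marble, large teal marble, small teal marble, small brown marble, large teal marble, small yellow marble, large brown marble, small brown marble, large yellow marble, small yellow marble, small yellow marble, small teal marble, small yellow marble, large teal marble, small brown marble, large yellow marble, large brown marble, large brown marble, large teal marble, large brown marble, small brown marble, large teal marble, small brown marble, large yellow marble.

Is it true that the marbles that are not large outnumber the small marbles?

False

There are 21 marbles that are not large.
There are 21 small marbles.
The claim requires 21 > 21, which does not hold.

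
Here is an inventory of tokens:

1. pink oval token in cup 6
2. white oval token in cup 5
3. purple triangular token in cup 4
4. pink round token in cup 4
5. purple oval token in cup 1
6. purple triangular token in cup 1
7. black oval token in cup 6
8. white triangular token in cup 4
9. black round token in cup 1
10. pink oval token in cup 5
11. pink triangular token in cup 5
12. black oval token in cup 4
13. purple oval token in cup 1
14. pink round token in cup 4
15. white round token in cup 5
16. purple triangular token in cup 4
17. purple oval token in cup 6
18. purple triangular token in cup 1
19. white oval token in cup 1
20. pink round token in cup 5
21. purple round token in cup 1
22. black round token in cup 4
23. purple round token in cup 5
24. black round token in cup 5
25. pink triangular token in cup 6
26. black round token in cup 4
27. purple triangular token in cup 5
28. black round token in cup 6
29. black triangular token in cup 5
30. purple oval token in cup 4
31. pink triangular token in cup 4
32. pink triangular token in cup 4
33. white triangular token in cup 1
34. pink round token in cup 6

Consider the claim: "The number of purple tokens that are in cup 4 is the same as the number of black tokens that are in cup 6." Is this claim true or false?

False

There are 3 purple tokens in cup 4.
There are 2 black tokens in cup 6.
The claim requires 3 = 2, which does not hold.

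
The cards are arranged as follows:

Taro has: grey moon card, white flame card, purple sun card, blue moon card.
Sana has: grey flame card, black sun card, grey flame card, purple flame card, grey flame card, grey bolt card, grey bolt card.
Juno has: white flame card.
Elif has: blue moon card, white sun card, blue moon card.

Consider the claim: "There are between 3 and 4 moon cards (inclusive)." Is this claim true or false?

There are 4 moon cards.
The claim requires 3 ≤ 4 ≤ 4, which holds.

True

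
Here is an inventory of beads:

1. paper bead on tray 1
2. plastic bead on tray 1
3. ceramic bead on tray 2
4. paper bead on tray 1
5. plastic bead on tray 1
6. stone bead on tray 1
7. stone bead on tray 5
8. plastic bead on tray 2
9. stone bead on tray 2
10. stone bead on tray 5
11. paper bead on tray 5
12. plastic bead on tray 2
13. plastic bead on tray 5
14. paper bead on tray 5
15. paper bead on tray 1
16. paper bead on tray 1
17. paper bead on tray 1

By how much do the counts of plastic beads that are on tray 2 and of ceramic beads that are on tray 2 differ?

1

plastic beads on tray 2: 2. ceramic beads on tray 2: 1.
|2 − 1| = 2 − 1 = 1.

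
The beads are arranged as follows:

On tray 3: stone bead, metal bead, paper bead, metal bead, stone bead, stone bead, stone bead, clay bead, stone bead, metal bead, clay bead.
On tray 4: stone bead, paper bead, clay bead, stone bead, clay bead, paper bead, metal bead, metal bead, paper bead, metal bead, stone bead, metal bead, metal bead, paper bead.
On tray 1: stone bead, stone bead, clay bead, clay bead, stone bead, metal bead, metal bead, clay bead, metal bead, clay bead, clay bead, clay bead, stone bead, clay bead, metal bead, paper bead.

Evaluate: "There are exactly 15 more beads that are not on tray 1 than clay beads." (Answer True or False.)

False

|beads that are not on tray 1| = 25.
|clay beads| = 11.
The claim requires 25 − 11 (= 14) to equal 15, which does not hold.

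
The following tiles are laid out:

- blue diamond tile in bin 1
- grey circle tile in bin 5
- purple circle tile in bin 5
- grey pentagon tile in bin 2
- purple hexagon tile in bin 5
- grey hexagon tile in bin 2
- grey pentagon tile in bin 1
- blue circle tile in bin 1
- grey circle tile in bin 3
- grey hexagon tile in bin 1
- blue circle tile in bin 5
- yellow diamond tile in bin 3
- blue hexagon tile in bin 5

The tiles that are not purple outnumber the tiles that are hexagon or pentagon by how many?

tiles that are not purple: 11.
tiles that are hexagon or pentagon: 6.
11 − 6 = 5.

5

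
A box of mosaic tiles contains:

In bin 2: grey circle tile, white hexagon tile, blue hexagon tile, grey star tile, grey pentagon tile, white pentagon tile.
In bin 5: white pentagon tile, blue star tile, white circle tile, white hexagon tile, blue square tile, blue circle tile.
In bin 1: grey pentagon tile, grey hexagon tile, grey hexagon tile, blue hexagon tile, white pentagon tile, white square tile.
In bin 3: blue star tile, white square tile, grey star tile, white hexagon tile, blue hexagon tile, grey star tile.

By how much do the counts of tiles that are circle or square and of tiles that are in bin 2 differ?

tiles that are circle or square: 6. tiles in bin 2: 6.
|6 − 6| = 6 − 6 = 0.

0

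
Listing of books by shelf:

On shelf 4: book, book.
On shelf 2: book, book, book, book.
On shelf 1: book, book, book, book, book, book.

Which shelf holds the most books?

shelf 1

Counts by shelf: shelf 1→6, shelf 2→4, shelf 4→2.
The maximum is 6, held uniquely by shelf 1.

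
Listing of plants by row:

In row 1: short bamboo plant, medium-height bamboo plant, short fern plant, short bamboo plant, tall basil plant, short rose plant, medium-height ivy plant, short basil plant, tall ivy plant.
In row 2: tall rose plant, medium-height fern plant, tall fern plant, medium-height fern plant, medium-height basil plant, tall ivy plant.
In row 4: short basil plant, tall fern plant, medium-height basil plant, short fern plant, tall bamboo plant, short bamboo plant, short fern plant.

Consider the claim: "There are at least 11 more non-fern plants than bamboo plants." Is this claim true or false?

|non-fern plants| = 15.
|bamboo plants| = 5.
The claim requires 15 − 5 = 10 ≥ 11, which does not hold.

False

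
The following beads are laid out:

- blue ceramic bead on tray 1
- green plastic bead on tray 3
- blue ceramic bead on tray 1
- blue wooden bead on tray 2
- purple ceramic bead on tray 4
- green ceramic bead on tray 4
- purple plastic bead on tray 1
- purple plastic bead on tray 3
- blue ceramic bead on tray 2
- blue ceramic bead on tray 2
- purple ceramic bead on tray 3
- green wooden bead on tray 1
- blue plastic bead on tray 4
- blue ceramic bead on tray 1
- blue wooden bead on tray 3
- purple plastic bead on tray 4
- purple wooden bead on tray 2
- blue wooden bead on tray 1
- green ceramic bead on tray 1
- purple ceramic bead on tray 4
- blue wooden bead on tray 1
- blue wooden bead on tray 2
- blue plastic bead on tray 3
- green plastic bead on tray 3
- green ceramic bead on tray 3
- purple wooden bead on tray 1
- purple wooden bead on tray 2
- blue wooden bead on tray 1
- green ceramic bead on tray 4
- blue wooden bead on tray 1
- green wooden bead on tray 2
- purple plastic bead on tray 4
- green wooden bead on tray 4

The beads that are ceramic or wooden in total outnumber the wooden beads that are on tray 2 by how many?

beads that are ceramic or wooden: 25.
wooden beads on tray 2: 5.
25 − 5 = 20.

20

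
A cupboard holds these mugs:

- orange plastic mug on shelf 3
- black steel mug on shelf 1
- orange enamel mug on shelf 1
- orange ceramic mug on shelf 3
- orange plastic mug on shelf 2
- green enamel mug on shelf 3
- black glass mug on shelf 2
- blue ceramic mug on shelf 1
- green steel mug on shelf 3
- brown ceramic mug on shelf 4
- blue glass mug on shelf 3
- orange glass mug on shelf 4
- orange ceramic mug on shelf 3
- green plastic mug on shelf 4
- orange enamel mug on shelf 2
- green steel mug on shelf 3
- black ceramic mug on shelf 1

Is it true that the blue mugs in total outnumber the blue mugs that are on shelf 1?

|blue mugs| = 2.
|blue mugs on shelf 1| = 1.
The claim requires 2 > 1, which holds.

True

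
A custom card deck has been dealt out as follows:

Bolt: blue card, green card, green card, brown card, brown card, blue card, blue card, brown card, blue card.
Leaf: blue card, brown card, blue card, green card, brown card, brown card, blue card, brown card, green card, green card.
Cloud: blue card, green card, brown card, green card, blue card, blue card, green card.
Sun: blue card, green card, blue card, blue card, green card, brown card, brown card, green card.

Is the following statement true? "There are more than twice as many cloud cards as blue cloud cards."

True

cloud cards: 7.
blue cloud cards: 3.
The claim requires 7 > 2 × 3 = 6, which holds.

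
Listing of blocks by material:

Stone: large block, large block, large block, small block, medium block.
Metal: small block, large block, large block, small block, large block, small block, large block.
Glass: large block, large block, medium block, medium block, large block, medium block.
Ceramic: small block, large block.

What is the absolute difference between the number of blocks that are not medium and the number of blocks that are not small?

blocks that are not medium: 16. blocks that are not small: 15.
|16 − 15| = 16 − 15 = 1.

1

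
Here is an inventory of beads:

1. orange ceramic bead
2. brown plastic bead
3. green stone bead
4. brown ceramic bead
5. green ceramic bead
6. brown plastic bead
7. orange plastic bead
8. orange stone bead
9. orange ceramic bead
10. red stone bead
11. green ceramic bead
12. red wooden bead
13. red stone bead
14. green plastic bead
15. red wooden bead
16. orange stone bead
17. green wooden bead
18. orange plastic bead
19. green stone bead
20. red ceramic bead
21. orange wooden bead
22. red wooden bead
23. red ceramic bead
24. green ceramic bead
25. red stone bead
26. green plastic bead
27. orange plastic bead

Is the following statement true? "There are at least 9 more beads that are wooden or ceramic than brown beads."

There are 13 beads that are wooden or ceramic.
There are 3 brown beads.
The claim requires 13 − 3 = 10 ≥ 9, which holds.

True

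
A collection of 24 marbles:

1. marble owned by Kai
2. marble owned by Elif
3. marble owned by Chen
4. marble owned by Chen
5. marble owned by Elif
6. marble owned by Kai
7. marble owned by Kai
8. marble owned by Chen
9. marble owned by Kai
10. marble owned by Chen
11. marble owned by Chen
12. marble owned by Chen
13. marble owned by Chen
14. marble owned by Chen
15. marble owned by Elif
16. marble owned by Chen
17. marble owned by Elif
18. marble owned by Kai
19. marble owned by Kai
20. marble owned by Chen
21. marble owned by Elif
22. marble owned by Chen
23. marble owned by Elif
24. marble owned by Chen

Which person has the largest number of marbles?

Chen

Counts by owner: Chen→12, Elif→6, Kai→6.
The maximum is 12, held uniquely by Chen.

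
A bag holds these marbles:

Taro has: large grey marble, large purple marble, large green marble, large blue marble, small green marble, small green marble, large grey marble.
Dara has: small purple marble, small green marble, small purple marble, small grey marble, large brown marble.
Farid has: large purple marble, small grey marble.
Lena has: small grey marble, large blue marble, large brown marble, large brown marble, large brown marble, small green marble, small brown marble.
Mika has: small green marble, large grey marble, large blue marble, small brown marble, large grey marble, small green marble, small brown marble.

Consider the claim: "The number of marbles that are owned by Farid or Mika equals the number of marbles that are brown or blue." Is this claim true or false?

Count of marbles owned by Farid or Mika: 9.
There are 10 marbles that are brown or blue.
The claim requires 9 = 10, which does not hold.

False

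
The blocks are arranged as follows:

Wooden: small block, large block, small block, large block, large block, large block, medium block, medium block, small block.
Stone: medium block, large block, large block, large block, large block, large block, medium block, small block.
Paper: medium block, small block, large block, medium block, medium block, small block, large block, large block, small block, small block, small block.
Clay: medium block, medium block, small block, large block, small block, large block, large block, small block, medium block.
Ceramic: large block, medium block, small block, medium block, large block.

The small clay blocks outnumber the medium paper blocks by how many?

0

small clay blocks: 3.
medium paper blocks: 3.
3 − 3 = 0.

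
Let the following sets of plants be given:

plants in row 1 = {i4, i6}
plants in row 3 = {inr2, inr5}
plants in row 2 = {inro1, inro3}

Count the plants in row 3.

2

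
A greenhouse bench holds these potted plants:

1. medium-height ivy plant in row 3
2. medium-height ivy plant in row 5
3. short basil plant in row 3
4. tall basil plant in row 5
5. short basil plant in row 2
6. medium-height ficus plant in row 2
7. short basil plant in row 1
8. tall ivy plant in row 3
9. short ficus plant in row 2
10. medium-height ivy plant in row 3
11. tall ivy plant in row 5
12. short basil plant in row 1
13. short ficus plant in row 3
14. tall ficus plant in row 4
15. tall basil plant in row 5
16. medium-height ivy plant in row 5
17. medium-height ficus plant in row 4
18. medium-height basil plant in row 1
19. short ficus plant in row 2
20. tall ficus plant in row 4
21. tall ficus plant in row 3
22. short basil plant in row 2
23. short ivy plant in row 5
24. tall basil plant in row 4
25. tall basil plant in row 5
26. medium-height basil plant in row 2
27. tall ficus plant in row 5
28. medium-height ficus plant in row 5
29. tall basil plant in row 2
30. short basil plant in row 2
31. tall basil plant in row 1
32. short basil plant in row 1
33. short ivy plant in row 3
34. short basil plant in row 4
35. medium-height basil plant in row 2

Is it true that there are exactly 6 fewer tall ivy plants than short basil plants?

True

tall ivy plants: 2.
short basil plants: 8.
The claim requires 8 − 2 (= 6) to equal 6, which holds.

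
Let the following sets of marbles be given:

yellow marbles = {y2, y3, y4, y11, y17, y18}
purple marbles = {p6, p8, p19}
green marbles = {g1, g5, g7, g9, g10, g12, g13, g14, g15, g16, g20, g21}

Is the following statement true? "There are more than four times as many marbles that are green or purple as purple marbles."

marbles that are green or purple: 15.
purple marbles: 3.
The claim requires 15 > 4 × 3 = 12, which holds.

True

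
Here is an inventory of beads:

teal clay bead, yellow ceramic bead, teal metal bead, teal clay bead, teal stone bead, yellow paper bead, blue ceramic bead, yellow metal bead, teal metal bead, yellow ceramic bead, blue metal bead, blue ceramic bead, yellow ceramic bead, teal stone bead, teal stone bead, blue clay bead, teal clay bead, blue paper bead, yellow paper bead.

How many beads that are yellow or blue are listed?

blue: 5; yellow: 6; together 5 + 6 = 11.

11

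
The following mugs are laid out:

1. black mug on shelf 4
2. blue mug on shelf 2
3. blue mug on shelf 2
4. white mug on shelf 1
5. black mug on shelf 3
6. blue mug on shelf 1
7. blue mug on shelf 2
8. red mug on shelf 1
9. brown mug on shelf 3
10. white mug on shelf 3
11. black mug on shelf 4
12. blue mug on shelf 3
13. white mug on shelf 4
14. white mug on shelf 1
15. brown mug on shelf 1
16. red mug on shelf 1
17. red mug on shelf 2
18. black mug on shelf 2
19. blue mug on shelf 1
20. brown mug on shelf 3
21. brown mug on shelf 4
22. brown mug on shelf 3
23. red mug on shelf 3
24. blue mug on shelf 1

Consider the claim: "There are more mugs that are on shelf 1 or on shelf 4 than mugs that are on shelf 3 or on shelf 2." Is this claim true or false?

False

mugs on shelf 1 or on shelf 4: 12.
mugs on shelf 3 or on shelf 2: 12.
The claim requires 12 > 12, which does not hold.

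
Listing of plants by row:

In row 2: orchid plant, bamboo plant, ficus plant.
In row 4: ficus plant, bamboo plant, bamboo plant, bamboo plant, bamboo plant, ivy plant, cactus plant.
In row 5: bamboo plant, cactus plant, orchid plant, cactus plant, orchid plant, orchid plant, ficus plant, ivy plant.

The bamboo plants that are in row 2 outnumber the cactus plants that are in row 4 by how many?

bamboo plants in row 2: 1.
cactus plants in row 4: 1.
1 − 1 = 0.

0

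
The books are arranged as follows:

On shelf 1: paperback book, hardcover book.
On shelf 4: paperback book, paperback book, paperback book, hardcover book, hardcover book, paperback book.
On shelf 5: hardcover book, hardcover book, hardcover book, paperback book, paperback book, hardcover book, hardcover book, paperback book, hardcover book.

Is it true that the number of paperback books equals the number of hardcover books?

There are 8 paperback books.
There are 9 hardcover books.
The claim requires 8 = 9, which does not hold.

False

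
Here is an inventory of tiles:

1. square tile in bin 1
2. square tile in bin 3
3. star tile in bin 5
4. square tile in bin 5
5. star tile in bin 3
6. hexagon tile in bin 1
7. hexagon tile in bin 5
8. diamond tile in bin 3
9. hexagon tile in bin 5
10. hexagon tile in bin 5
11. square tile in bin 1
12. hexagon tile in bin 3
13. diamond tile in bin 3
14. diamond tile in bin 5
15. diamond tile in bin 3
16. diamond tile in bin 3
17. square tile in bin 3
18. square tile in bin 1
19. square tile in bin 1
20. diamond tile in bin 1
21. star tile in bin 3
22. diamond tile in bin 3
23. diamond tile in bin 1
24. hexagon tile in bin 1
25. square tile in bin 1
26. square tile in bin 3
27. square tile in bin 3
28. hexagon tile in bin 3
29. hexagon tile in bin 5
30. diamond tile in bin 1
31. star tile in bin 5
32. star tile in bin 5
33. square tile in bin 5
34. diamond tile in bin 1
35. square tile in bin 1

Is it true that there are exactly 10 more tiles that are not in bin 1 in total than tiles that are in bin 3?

tiles that are not in bin 1: 23.
tiles in bin 3: 13.
The claim requires 23 − 13 (= 10) to equal 10, which holds.

True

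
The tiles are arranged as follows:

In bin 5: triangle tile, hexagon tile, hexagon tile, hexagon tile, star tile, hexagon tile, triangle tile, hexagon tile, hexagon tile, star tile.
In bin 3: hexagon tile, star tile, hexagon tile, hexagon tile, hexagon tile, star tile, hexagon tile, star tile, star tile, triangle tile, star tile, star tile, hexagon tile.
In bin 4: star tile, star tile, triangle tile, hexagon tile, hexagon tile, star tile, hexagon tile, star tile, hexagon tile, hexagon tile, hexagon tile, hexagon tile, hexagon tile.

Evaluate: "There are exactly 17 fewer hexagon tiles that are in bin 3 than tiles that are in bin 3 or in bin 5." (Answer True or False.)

True

There are 6 hexagon tiles in bin 3.
There are 23 tiles in bin 3 or in bin 5.
The claim requires 23 − 6 (= 17) to equal 17, which holds.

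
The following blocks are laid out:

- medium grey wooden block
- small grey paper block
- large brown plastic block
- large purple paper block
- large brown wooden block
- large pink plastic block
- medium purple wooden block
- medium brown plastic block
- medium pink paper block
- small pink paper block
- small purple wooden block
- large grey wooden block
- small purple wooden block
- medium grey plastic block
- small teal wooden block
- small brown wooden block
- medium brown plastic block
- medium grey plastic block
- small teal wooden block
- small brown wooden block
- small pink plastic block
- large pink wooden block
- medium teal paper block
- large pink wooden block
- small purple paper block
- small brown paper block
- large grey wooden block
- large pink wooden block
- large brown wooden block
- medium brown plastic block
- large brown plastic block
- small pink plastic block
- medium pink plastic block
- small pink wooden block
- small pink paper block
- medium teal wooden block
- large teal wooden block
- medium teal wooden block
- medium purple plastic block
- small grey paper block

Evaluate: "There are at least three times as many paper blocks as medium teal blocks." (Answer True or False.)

True

paper blocks: 9.
medium teal blocks: 3.
The claim requires 9 ≥ 3 × 3 = 9, which holds.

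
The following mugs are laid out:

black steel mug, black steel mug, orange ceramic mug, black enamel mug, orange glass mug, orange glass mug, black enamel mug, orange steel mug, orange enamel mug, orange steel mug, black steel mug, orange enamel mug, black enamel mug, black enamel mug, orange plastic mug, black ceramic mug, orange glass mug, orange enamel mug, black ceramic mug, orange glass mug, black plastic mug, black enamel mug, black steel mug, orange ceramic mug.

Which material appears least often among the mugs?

Counts by material: enamel 8, steel 6, glass 4, ceramic 4, plastic 2.
The minimum is 2, held uniquely by plastic.

plastic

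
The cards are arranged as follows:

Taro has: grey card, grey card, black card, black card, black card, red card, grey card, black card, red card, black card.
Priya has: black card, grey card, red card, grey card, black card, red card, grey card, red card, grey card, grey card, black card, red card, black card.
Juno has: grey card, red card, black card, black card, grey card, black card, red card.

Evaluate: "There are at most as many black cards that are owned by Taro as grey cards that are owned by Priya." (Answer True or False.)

True

black cards owned by Taro: 5.
grey cards owned by Priya: 5.
The claim requires 5 ≤ 5, which holds.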